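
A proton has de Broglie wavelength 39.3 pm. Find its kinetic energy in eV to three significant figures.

p = h/λ = 6.626 × 10⁻³⁴ / 3.930 × 10⁻¹¹ = 1.686 × 10⁻²³ kg·m/s.
KE = p²/(2m) = (1.686 × 10⁻²³)² / (2 × 1.673 × 10⁻²⁷) = 8.496 × 10⁻²⁰ J = 0.530 eV.

KE = 0.530 eV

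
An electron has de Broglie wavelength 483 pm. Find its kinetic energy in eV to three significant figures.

KE = 6.45 eV

p = h/λ = 6.626 × 10⁻³⁴ / 4.830 × 10⁻¹⁰ = 1.372 × 10⁻²⁴ kg·m/s.
KE = p²/(2m) = (1.372 × 10⁻²⁴)² / (2 × 9.109 × 10⁻³¹) = 1.033 × 10⁻¹⁸ J = 6.45 eV.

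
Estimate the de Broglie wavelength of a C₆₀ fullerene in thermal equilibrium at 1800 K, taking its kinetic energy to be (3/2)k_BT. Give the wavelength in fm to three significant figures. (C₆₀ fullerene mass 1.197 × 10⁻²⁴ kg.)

KE = (3/2)k_BT = 1.5 × 1.381 × 10⁻²³ × 1800 = 3.729 × 10⁻²⁰ J.
p = √(2mKE) = √(2 × 1.197 × 10⁻²⁴ × 3.729 × 10⁻²⁰) = 2.988 × 10⁻²² kg·m/s.
λ = h/p = 2.22 × 10⁻¹² m = 2220 fm.

λ = 2220 fm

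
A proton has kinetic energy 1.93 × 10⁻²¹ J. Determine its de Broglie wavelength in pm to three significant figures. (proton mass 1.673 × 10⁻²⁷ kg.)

p = √(2mKE) = √(2 × 1.673 × 10⁻²⁷ × 1.930 × 10⁻²¹) = 2.541 × 10⁻²⁴ kg·m/s.
λ = h/p = 6.626 × 10⁻³⁴ / 2.541 × 10⁻²⁴ = 2.61 × 10⁻¹⁰ m = 261 pm.

λ = 261 pm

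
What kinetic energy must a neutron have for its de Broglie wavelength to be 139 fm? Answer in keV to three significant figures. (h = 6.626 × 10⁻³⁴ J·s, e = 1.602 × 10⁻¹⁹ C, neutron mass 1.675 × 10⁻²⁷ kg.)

p = h/λ = 6.626 × 10⁻³⁴ / 1.390 × 10⁻¹³ = 4.767 × 10⁻²¹ kg·m/s.
KE = p²/(2m) = (4.767 × 10⁻²¹)² / (2 × 1.675 × 10⁻²⁷) = 6.783 × 10⁻¹⁵ J = 42.3 keV.

KE = 42.3 keV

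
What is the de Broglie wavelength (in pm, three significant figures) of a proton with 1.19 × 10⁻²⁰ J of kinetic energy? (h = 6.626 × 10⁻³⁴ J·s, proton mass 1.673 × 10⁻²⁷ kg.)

λ = 105 pm

p = √(2mKE) = √(2 × 1.673 × 10⁻²⁷ × 1.190 × 10⁻²⁰) = 6.310 × 10⁻²⁴ kg·m/s.
λ = h/p = 6.626 × 10⁻³⁴ / 6.310 × 10⁻²⁴ = 1.05 × 10⁻¹⁰ m = 105 pm.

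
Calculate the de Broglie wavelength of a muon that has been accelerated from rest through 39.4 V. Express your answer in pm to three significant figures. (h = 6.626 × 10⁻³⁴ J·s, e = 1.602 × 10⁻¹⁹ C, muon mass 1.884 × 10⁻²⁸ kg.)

λ = 13.6 pm

KE = eV = 1.602 × 10⁻¹⁹ × 39.40 = 6.312 × 10⁻¹⁸ J.
p = √(2mKE) = √(2 × 1.884 × 10⁻²⁸ × 6.312 × 10⁻¹⁸) = 4.877 × 10⁻²³ kg·m/s.
λ = h/p = 6.626 × 10⁻³⁴ / 4.877 × 10⁻²³ = 1.36 × 10⁻¹¹ m = 13.6 pm.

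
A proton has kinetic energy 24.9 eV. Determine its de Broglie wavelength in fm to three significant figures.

λ = 5740 fm

KE = 24.9 eV = 3.989 × 10⁻¹⁸ J.
p = √(2mKE) = √(2 × 1.673 × 10⁻²⁷ × 3.989 × 10⁻¹⁸) = 1.155 × 10⁻²² kg·m/s.
λ = h/p = 6.626 × 10⁻³⁴ / 1.155 × 10⁻²² = 5.74 × 10⁻¹² m = 5740 fm.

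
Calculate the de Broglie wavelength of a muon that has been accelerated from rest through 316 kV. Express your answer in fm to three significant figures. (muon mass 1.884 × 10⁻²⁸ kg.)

KE = eV = 1.602 × 10⁻¹⁹ × 3.160 × 10⁵ = 5.062 × 10⁻¹⁴ J.
p = √(2mKE) = √(2 × 1.884 × 10⁻²⁸ × 5.062 × 10⁻¹⁴) = 4.367 × 10⁻²¹ kg·m/s.
λ = h/p = 6.626 × 10⁻³⁴ / 4.367 × 10⁻²¹ = 1.52 × 10⁻¹³ m = 152 fm.

λ = 152 fm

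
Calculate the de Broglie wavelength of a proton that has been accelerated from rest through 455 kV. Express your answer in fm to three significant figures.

λ = 42.4 fm

KE = eV = 1.602 × 10⁻¹⁹ × 4.550 × 10⁵ = 7.289 × 10⁻¹⁴ J.
p = √(2mKE) = √(2 × 1.673 × 10⁻²⁷ × 7.289 × 10⁻¹⁴) = 1.562 × 10⁻²⁰ kg·m/s.
λ = h/p = 6.626 × 10⁻³⁴ / 1.562 × 10⁻²⁰ = 4.24 × 10⁻¹⁴ m = 42.4 fm.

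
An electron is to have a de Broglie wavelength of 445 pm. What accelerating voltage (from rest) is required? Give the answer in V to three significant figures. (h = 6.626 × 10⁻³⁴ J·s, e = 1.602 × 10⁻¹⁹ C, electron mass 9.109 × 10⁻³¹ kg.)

V = 7.60 V

p = h/λ = 6.626 × 10⁻³⁴ / 4.450 × 10⁻¹⁰ = 1.489 × 10⁻²⁴ kg·m/s.
KE = p²/(2m) = 1.217 × 10⁻¹⁸ J.
V = KE/e = 1.217 × 10⁻¹⁸ / (1.602 × 10⁻¹⁹) = 7.60 V.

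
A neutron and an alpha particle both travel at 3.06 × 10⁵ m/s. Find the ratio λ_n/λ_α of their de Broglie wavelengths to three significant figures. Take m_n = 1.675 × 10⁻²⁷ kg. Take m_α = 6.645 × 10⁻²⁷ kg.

λ_n/λ_α = 3.97

At fixed v, p = mv so λ = h/(mv) ∝ 1/m.
λ_n/λ_α = m_α/m_n = 6.645 × 10⁻²⁷/1.675 × 10⁻²⁷ = 3.97.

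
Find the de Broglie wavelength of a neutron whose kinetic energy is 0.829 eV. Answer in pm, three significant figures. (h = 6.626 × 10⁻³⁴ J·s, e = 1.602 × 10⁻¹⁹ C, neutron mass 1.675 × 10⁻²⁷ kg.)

λ = 31.4 pm

KE = 0.829 eV = 1.328 × 10⁻¹⁹ J.
p = √(2mKE) = √(2 × 1.675 × 10⁻²⁷ × 1.328 × 10⁻¹⁹) = 2.109 × 10⁻²³ kg·m/s.
λ = h/p = 6.626 × 10⁻³⁴ / 2.109 × 10⁻²³ = 3.14 × 10⁻¹¹ m = 31.4 pm.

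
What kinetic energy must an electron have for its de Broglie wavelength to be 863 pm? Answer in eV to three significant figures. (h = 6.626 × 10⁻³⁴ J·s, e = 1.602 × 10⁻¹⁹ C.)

p = h/λ = 6.626 × 10⁻³⁴ / 8.630 × 10⁻¹⁰ = 7.678 × 10⁻²⁵ kg·m/s.
KE = p²/(2m) = (7.678 × 10⁻²⁵)² / (2 × 9.109 × 10⁻³¹) = 3.236 × 10⁻¹⁹ J = 2.02 eV.

KE = 2.02 eV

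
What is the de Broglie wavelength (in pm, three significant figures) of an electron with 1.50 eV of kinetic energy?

λ = 1000 pm

KE = 1.50 eV = 2.403 × 10⁻¹⁹ J.
p = √(2mKE) = √(2 × 9.109 × 10⁻³¹ × 2.403 × 10⁻¹⁹) = 6.616 × 10⁻²⁵ kg·m/s.
λ = h/p = 6.626 × 10⁻³⁴ / 6.616 × 10⁻²⁵ = 1.00 × 10⁻⁹ m = 1000 pm.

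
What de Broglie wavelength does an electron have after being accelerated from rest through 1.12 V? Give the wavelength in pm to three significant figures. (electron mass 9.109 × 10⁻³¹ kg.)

KE = eV = 1.602 × 10⁻¹⁹ × 1.120 = 1.794 × 10⁻¹⁹ J.
p = √(2mKE) = √(2 × 9.109 × 10⁻³¹ × 1.794 × 10⁻¹⁹) = 5.717 × 10⁻²⁵ kg·m/s.
λ = h/p = 6.626 × 10⁻³⁴ / 5.717 × 10⁻²⁵ = 1.16 × 10⁻⁹ m = 1160 pm.

λ = 1160 pm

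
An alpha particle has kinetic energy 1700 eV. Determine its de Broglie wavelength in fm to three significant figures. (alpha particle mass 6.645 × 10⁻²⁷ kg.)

λ = 348 fm

KE = 1700 eV = 2.723 × 10⁻¹⁶ J.
p = √(2mKE) = √(2 × 6.645 × 10⁻²⁷ × 2.723 × 10⁻¹⁶) = 1.902 × 10⁻²¹ kg·m/s.
λ = h/p = 6.626 × 10⁻³⁴ / 1.902 × 10⁻²¹ = 3.48 × 10⁻¹³ m = 348 fm.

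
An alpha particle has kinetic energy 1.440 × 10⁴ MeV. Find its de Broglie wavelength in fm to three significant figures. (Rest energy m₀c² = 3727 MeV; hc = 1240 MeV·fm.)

Total energy E = KE + m₀c² = 1.440 × 10⁴ + 3727 = 18127 MeV.
(pc)² = E² − (m₀c²)² = (18127)² − (3727)² = 3.147 × 10⁸ MeV², so pc = 1.774 × 10⁴ MeV.
λ = hc/(pc) = 1240 MeV·fm / 1.774 × 10⁴ MeV = 0.0699 fm.

λ = 0.0699 fm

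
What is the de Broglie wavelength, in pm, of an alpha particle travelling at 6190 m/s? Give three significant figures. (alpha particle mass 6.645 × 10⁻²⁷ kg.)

λ = 16.1 pm

p = mv = 6.645 × 10⁻²⁷ × 6190 = 4.113 × 10⁻²³ kg·m/s.
λ = h/p = 6.626 × 10⁻³⁴ / 4.113 × 10⁻²³ = 1.61 × 10⁻¹¹ m = 16.1 pm.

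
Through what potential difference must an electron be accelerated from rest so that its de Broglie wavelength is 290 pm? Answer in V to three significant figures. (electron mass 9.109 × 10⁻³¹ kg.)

V = 17.9 V

p = h/λ = 6.626 × 10⁻³⁴ / 2.900 × 10⁻¹⁰ = 2.285 × 10⁻²⁴ kg·m/s.
KE = p²/(2m) = 2.866 × 10⁻¹⁸ J.
V = KE/e = 2.866 × 10⁻¹⁸ / (1.602 × 10⁻¹⁹) = 17.9 V.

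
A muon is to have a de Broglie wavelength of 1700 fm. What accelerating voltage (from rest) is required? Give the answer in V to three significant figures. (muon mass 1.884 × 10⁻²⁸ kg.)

V = 2520 V

p = h/λ = 6.626 × 10⁻³⁴ / 1.700 × 10⁻¹² = 3.898 × 10⁻²² kg·m/s.
KE = p²/(2m) = 4.032 × 10⁻¹⁶ J.
V = KE/e = 4.032 × 10⁻¹⁶ / (1.602 × 10⁻¹⁹) = 2520 V.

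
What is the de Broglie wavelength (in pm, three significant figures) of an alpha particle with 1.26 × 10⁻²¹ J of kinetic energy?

λ = 162 pm

p = √(2mKE) = √(2 × 6.645 × 10⁻²⁷ × 1.260 × 10⁻²¹) = 4.092 × 10⁻²⁴ kg·m/s.
λ = h/p = 6.626 × 10⁻³⁴ / 4.092 × 10⁻²⁴ = 1.62 × 10⁻¹⁰ m = 162 pm.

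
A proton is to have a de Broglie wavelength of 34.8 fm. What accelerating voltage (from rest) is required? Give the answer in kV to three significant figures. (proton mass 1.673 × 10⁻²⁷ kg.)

p = h/λ = 6.626 × 10⁻³⁴ / 3.480 × 10⁻¹⁴ = 1.904 × 10⁻²⁰ kg·m/s.
KE = p²/(2m) = 1.083 × 10⁻¹³ J.
V = KE/e = 1.083 × 10⁻¹³ / (1.602 × 10⁻¹⁹) = 676 kV.

V = 676 kV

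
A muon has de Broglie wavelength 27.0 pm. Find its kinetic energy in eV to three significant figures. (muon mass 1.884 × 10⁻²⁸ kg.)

p = h/λ = 6.626 × 10⁻³⁴ / 2.700 × 10⁻¹¹ = 2.454 × 10⁻²³ kg·m/s.
KE = p²/(2m) = (2.454 × 10⁻²³)² / (2 × 1.884 × 10⁻²⁸) = 1.598 × 10⁻¹⁸ J = 9.98 eV.

KE = 9.98 eV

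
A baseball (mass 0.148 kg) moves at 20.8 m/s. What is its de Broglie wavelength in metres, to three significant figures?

p = mv = 0.148 × 20.8 = 3.078 kg·m/s.
λ = h/p = 6.626 × 10⁻³⁴ / 3.078 = 2.15 × 10⁻³⁴ m.

λ = 2.15 × 10⁻³⁴ m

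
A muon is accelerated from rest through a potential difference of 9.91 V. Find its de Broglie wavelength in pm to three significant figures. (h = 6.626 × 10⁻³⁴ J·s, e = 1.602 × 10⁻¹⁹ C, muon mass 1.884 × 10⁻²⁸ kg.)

KE = eV = 1.602 × 10⁻¹⁹ × 9.910 = 1.588 × 10⁻¹⁸ J.
p = √(2mKE) = √(2 × 1.884 × 10⁻²⁸ × 1.588 × 10⁻¹⁸) = 2.446 × 10⁻²³ kg·m/s.
λ = h/p = 6.626 × 10⁻³⁴ / 2.446 × 10⁻²³ = 2.71 × 10⁻¹¹ m = 27.1 pm.

λ = 27.1 pm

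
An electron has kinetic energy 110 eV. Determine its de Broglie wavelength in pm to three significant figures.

KE = 110 eV = 1.762 × 10⁻¹⁷ J.
p = √(2mKE) = √(2 × 9.109 × 10⁻³¹ × 1.762 × 10⁻¹⁷) = 5.666 × 10⁻²⁴ kg·m/s.
λ = h/p = 6.626 × 10⁻³⁴ / 5.666 × 10⁻²⁴ = 1.17 × 10⁻¹⁰ m = 117 pm.

λ = 117 pm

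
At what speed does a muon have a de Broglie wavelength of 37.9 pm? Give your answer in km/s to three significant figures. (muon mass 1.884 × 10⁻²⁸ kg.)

p = h/λ = 6.626 × 10⁻³⁴ / 3.790 × 10⁻¹¹ = 1.748 × 10⁻²³ kg·m/s.
v = p/m = 1.748 × 10⁻²³ / 1.884 × 10⁻²⁸ = 9.28 × 10⁴ m/s = 92.8 km/s.

v = 92.8 km/s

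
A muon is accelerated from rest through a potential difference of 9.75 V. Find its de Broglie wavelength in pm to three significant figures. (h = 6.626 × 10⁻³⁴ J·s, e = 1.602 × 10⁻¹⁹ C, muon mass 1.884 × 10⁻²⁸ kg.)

KE = eV = 1.602 × 10⁻¹⁹ × 9.750 = 1.562 × 10⁻¹⁸ J.
p = √(2mKE) = √(2 × 1.884 × 10⁻²⁸ × 1.562 × 10⁻¹⁸) = 2.426 × 10⁻²³ kg·m/s.
λ = h/p = 6.626 × 10⁻³⁴ / 2.426 × 10⁻²³ = 2.73 × 10⁻¹¹ m = 27.3 pm.

λ = 27.3 pm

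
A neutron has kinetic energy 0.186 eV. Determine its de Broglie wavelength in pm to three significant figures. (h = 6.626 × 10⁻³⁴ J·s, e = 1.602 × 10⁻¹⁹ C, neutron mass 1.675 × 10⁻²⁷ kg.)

λ = 66.3 pm

KE = 0.186 eV = 2.980 × 10⁻²⁰ J.
p = √(2mKE) = √(2 × 1.675 × 10⁻²⁷ × 2.980 × 10⁻²⁰) = 9.991 × 10⁻²⁴ kg·m/s.
λ = h/p = 6.626 × 10⁻³⁴ / 9.991 × 10⁻²⁴ = 6.63 × 10⁻¹¹ m = 66.3 pm.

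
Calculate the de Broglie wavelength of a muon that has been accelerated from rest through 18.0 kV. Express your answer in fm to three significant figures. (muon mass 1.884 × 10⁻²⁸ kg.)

λ = 636 fm

KE = eV = 1.602 × 10⁻¹⁹ × 1.800 × 10⁴ = 2.884 × 10⁻¹⁵ J.
p = √(2mKE) = √(2 × 1.884 × 10⁻²⁸ × 2.884 × 10⁻¹⁵) = 1.042 × 10⁻²¹ kg·m/s.
λ = h/p = 6.626 × 10⁻³⁴ / 1.042 × 10⁻²¹ = 6.36 × 10⁻¹³ m = 636 fm.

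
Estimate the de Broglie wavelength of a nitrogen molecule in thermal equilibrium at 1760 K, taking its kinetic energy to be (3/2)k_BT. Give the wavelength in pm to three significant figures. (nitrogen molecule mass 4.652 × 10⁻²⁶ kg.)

λ = 11.4 pm

KE = (3/2)k_BT = 1.5 × 1.381 × 10⁻²³ × 1760 = 3.646 × 10⁻²⁰ J.
p = √(2mKE) = √(2 × 4.652 × 10⁻²⁶ × 3.646 × 10⁻²⁰) = 5.824 × 10⁻²³ kg·m/s.
λ = h/p = 1.14 × 10⁻¹¹ m = 11.4 pm.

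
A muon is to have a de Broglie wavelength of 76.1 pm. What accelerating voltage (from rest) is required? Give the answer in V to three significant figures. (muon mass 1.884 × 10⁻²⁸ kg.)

p = h/λ = 6.626 × 10⁻³⁴ / 7.610 × 10⁻¹¹ = 8.707 × 10⁻²⁴ kg·m/s.
KE = p²/(2m) = 2.012 × 10⁻¹⁹ J.
V = KE/e = 2.012 × 10⁻¹⁹ / (1.602 × 10⁻¹⁹) = 1.26 V.

V = 1.26 V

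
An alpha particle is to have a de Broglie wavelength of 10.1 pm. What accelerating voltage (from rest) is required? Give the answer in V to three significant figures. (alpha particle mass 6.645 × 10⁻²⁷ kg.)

V = 1.01 V

p = h/λ = 6.626 × 10⁻³⁴ / 1.010 × 10⁻¹¹ = 6.560 × 10⁻²³ kg·m/s.
KE = p²/(2m) = 3.238 × 10⁻¹⁹ J.
V = KE/2e = 3.238 × 10⁻¹⁹ / (2 × 1.602 × 10⁻¹⁹) = 1.01 V.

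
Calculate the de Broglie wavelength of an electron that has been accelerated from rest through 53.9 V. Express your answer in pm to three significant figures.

KE = eV = 1.602 × 10⁻¹⁹ × 53.90 = 8.635 × 10⁻¹⁸ J.
p = √(2mKE) = √(2 × 9.109 × 10⁻³¹ × 8.635 × 10⁻¹⁸) = 3.966 × 10⁻²⁴ kg·m/s.
λ = h/p = 6.626 × 10⁻³⁴ / 3.966 × 10⁻²⁴ = 1.67 × 10⁻¹⁰ m = 167 pm.

λ = 167 pm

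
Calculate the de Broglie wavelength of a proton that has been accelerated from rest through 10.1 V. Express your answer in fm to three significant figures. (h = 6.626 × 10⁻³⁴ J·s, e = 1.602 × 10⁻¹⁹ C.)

KE = eV = 1.602 × 10⁻¹⁹ × 10.10 = 1.618 × 10⁻¹⁸ J.
p = √(2mKE) = √(2 × 1.673 × 10⁻²⁷ × 1.618 × 10⁻¹⁸) = 7.358 × 10⁻²³ kg·m/s.
λ = h/p = 6.626 × 10⁻³⁴ / 7.358 × 10⁻²³ = 9.01 × 10⁻¹² m = 9010 fm.

λ = 9010 fm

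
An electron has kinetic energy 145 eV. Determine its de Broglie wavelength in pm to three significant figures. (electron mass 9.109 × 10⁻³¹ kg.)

KE = 145 eV = 2.323 × 10⁻¹⁷ J.
p = √(2mKE) = √(2 × 9.109 × 10⁻³¹ × 2.323 × 10⁻¹⁷) = 6.505 × 10⁻²⁴ kg·m/s.
λ = h/p = 6.626 × 10⁻³⁴ / 6.505 × 10⁻²⁴ = 1.02 × 10⁻¹⁰ m = 102 pm.

λ = 102 pm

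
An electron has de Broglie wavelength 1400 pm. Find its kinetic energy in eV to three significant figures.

p = h/λ = 6.626 × 10⁻³⁴ / 1.400 × 10⁻⁹ = 4.733 × 10⁻²⁵ kg·m/s.
KE = p²/(2m) = (4.733 × 10⁻²⁵)² / (2 × 9.109 × 10⁻³¹) = 1.230 × 10⁻¹⁹ J = 0.768 eV.

KE = 0.768 eV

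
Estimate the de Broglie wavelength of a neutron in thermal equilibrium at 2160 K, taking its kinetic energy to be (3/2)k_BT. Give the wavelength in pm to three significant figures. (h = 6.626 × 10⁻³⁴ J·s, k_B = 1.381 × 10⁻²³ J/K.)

KE = (3/2)k_BT = 1.5 × 1.381 × 10⁻²³ × 2160 = 4.474 × 10⁻²⁰ J.
p = √(2mKE) = √(2 × 1.675 × 10⁻²⁷ × 4.474 × 10⁻²⁰) = 1.224 × 10⁻²³ kg·m/s.
λ = h/p = 5.41 × 10⁻¹¹ m = 54.1 pm.

λ = 54.1 pm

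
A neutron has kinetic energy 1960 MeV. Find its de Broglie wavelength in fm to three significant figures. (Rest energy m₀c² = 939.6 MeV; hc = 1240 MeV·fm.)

Total energy E = KE + m₀c² = 1960 + 939.6 = 2899.6 MeV.
(pc)² = E² − (m₀c²)² = (2899.6)² − (939.6)² = 7.525 × 10⁶ MeV², so pc = 2743 MeV.
λ = hc/(pc) = 1240 MeV·fm / 2743 MeV = 0.452 fm.

λ = 0.452 fm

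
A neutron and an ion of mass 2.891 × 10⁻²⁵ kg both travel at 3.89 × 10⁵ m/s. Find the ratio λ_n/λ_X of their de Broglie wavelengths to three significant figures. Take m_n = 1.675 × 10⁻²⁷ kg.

λ_n/λ_X = 173

At fixed v, p = mv so λ = h/(mv) ∝ 1/m.
λ_n/λ_X = m_X/m_n = 2.891 × 10⁻²⁵/1.675 × 10⁻²⁷ = 173.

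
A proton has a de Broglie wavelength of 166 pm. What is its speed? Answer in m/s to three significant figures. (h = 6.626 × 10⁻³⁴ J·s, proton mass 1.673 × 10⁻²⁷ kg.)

v = 2390 m/s

p = h/λ = 6.626 × 10⁻³⁴ / 1.660 × 10⁻¹⁰ = 3.992 × 10⁻²⁴ kg·m/s.
v = p/m = 3.992 × 10⁻²⁴ / 1.673 × 10⁻²⁷ = 2.39 × 10³ m/s = 2390 m/s.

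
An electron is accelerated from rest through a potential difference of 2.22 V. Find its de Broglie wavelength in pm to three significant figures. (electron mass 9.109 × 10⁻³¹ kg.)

KE = eV = 1.602 × 10⁻¹⁹ × 2.220 = 3.556 × 10⁻¹⁹ J.
p = √(2mKE) = √(2 × 9.109 × 10⁻³¹ × 3.556 × 10⁻¹⁹) = 8.049 × 10⁻²⁵ kg·m/s.
λ = h/p = 6.626 × 10⁻³⁴ / 8.049 × 10⁻²⁵ = 8.23 × 10⁻¹⁰ m = 823 pm.

λ = 823 pm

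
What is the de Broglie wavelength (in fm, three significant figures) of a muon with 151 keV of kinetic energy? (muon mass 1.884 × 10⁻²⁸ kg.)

KE = 151 keV = 2.419 × 10⁻¹⁴ J.
p = √(2mKE) = √(2 × 1.884 × 10⁻²⁸ × 2.419 × 10⁻¹⁴) = 3.019 × 10⁻²¹ kg·m/s.
λ = h/p = 6.626 × 10⁻³⁴ / 3.019 × 10⁻²¹ = 2.19 × 10⁻¹³ m = 219 fm.

λ = 219 fm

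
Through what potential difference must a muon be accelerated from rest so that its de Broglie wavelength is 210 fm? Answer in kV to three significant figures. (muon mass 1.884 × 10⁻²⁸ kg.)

p = h/λ = 6.626 × 10⁻³⁴ / 2.100 × 10⁻¹³ = 3.155 × 10⁻²¹ kg·m/s.
KE = p²/(2m) = 2.642 × 10⁻¹⁴ J.
V = KE/e = 2.642 × 10⁻¹⁴ / (1.602 × 10⁻¹⁹) = 165 kV.

V = 165 kV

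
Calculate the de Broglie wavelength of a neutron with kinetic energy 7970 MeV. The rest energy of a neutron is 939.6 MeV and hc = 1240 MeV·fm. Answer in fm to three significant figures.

λ = 0.140 fm

Total energy E = KE + m₀c² = 7970 + 939.6 = 8909.6 MeV.
(pc)² = E² − (m₀c²)² = (8909.6)² − (939.6)² = 7.850 × 10⁷ MeV², so pc = 8860 MeV.
λ = hc/(pc) = 1240 MeV·fm / 8860 MeV = 0.140 fm.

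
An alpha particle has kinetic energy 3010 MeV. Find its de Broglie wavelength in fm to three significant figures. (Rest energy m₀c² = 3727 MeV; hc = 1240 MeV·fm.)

Total energy E = KE + m₀c² = 3010 + 3727 = 6737 MeV.
(pc)² = E² − (m₀c²)² = (6737)² − (3727)² = 3.150 × 10⁷ MeV², so pc = 5612 MeV.
λ = hc/(pc) = 1240 MeV·fm / 5612 MeV = 0.221 fm.

λ = 0.221 fm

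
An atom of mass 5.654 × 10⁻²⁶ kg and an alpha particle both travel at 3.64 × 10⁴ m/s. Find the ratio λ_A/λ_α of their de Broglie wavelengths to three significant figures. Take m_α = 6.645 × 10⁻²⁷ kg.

λ_A/λ_α = 0.118

At fixed v, p = mv so λ = h/(mv) ∝ 1/m.
λ_A/λ_α = m_α/m_A = 6.645 × 10⁻²⁷/5.654 × 10⁻²⁶ = 0.118.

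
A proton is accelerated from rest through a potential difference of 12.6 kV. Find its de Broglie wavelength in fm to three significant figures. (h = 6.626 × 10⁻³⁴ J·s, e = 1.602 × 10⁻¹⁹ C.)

λ = 255 fm

KE = eV = 1.602 × 10⁻¹⁹ × 1.260 × 10⁴ = 2.019 × 10⁻¹⁵ J.
p = √(2mKE) = √(2 × 1.673 × 10⁻²⁷ × 2.019 × 10⁻¹⁵) = 2.599 × 10⁻²¹ kg·m/s.
λ = h/p = 6.626 × 10⁻³⁴ / 2.599 × 10⁻²¹ = 2.55 × 10⁻¹³ m = 255 fm.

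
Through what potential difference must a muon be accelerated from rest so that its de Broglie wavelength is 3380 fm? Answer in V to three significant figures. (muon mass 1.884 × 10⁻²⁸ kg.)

p = h/λ = 6.626 × 10⁻³⁴ / 3.380 × 10⁻¹² = 1.960 × 10⁻²² kg·m/s.
KE = p²/(2m) = 1.020 × 10⁻¹⁶ J.
V = KE/e = 1.020 × 10⁻¹⁶ / (1.602 × 10⁻¹⁹) = 637 V.

V = 637 V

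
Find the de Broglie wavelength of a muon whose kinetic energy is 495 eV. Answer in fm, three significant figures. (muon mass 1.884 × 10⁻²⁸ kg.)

λ = 3830 fm

KE = 495 eV = 7.930 × 10⁻¹⁷ J.
p = √(2mKE) = √(2 × 1.884 × 10⁻²⁸ × 7.930 × 10⁻¹⁷) = 1.729 × 10⁻²² kg·m/s.
λ = h/p = 6.626 × 10⁻³⁴ / 1.729 × 10⁻²² = 3.83 × 10⁻¹² m = 3830 fm.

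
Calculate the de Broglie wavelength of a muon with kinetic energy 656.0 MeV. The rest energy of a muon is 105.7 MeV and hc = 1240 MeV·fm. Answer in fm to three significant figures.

λ = 1.64 fm

Total energy E = KE + m₀c² = 656.0 + 105.7 = 761.7 MeV.
(pc)² = E² − (m₀c²)² = (761.7)² − (105.7)² = 5.690 × 10⁵ MeV², so pc = 754.3 MeV.
λ = hc/(pc) = 1240 MeV·fm / 754.3 MeV = 1.64 fm.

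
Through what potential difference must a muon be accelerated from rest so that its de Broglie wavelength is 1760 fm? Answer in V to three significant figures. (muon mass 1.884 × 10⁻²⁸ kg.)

V = 2350 V

p = h/λ = 6.626 × 10⁻³⁴ / 1.760 × 10⁻¹² = 3.765 × 10⁻²² kg·m/s.
KE = p²/(2m) = 3.762 × 10⁻¹⁶ J.
V = KE/e = 3.762 × 10⁻¹⁶ / (1.602 × 10⁻¹⁹) = 2350 V.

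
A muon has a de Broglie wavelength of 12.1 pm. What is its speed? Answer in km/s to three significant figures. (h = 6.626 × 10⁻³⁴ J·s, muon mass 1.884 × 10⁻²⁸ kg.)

p = h/λ = 6.626 × 10⁻³⁴ / 1.210 × 10⁻¹¹ = 5.476 × 10⁻²³ kg·m/s.
v = p/m = 5.476 × 10⁻²³ / 1.884 × 10⁻²⁸ = 2.91 × 10⁵ m/s = 291 km/s.

v = 291 km/s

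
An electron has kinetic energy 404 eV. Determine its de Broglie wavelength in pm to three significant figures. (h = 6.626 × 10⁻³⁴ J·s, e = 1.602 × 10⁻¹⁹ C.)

KE = 404 eV = 6.472 × 10⁻¹⁷ J.
p = √(2mKE) = √(2 × 9.109 × 10⁻³¹ × 6.472 × 10⁻¹⁷) = 1.086 × 10⁻²³ kg·m/s.
λ = h/p = 6.626 × 10⁻³⁴ / 1.086 × 10⁻²³ = 6.10 × 10⁻¹¹ m = 61.0 pm.

λ = 61.0 pm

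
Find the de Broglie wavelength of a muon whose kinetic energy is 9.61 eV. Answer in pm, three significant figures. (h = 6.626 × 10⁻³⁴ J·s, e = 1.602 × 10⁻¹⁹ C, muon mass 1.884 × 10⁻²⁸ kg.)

KE = 9.61 eV = 1.540 × 10⁻¹⁸ J.
p = √(2mKE) = √(2 × 1.884 × 10⁻²⁸ × 1.540 × 10⁻¹⁸) = 2.409 × 10⁻²³ kg·m/s.
λ = h/p = 6.626 × 10⁻³⁴ / 2.409 × 10⁻²³ = 2.75 × 10⁻¹¹ m = 27.5 pm.

λ = 27.5 pm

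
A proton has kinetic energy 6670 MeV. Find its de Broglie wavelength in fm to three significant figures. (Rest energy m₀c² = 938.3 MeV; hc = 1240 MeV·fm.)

Total energy E = KE + m₀c² = 6670 + 938.3 = 7608.3 MeV.
(pc)² = E² − (m₀c²)² = (7608.3)² − (938.3)² = 5.701 × 10⁷ MeV², so pc = 7550 MeV.
λ = hc/(pc) = 1240 MeV·fm / 7550 MeV = 0.164 fm.

λ = 0.164 fm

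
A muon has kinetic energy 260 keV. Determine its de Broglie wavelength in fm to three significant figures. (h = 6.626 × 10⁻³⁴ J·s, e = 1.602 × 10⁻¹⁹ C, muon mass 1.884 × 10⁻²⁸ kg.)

λ = 167 fm

KE = 260 keV = 4.165 × 10⁻¹⁴ J.
p = √(2mKE) = √(2 × 1.884 × 10⁻²⁸ × 4.165 × 10⁻¹⁴) = 3.962 × 10⁻²¹ kg·m/s.
λ = h/p = 6.626 × 10⁻³⁴ / 3.962 × 10⁻²¹ = 1.67 × 10⁻¹³ m = 167 fm.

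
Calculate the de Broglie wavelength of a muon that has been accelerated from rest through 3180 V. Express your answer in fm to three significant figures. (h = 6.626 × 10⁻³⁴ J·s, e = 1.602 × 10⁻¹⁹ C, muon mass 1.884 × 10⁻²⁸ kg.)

λ = 1510 fm

KE = eV = 1.602 × 10⁻¹⁹ × 3180 = 5.094 × 10⁻¹⁶ J.
p = √(2mKE) = √(2 × 1.884 × 10⁻²⁸ × 5.094 × 10⁻¹⁶) = 4.381 × 10⁻²² kg·m/s.
λ = h/p = 6.626 × 10⁻³⁴ / 4.381 × 10⁻²² = 1.51 × 10⁻¹² m = 1510 fm.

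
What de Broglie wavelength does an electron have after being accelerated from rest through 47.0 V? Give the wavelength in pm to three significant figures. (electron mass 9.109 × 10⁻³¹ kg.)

λ = 179 pm

KE = eV = 1.602 × 10⁻¹⁹ × 47.00 = 7.529 × 10⁻¹⁸ J.
p = √(2mKE) = √(2 × 9.109 × 10⁻³¹ × 7.529 × 10⁻¹⁸) = 3.704 × 10⁻²⁴ kg·m/s.
λ = h/p = 6.626 × 10⁻³⁴ / 3.704 × 10⁻²⁴ = 1.79 × 10⁻¹⁰ m = 179 pm.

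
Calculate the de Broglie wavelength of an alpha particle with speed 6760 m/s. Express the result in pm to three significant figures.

p = mv = 6.645 × 10⁻²⁷ × 6760 = 4.492 × 10⁻²³ kg·m/s.
λ = h/p = 6.626 × 10⁻³⁴ / 4.492 × 10⁻²³ = 1.48 × 10⁻¹¹ m = 14.8 pm.

λ = 14.8 pm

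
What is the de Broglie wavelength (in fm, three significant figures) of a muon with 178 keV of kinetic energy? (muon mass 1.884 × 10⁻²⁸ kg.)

λ = 202 fm

KE = 178 keV = 2.852 × 10⁻¹⁴ J.
p = √(2mKE) = √(2 × 1.884 × 10⁻²⁸ × 2.852 × 10⁻¹⁴) = 3.278 × 10⁻²¹ kg·m/s.
λ = h/p = 6.626 × 10⁻³⁴ / 3.278 × 10⁻²¹ = 2.02 × 10⁻¹³ m = 202 fm.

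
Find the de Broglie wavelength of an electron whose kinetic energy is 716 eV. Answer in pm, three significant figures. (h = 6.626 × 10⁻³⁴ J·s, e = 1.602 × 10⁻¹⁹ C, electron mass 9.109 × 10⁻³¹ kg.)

KE = 716 eV = 1.147 × 10⁻¹⁶ J.
p = √(2mKE) = √(2 × 9.109 × 10⁻³¹ × 1.147 × 10⁻¹⁶) = 1.446 × 10⁻²³ kg·m/s.
λ = h/p = 6.626 × 10⁻³⁴ / 1.446 × 10⁻²³ = 4.58 × 10⁻¹¹ m = 45.8 pm.

λ = 45.8 pm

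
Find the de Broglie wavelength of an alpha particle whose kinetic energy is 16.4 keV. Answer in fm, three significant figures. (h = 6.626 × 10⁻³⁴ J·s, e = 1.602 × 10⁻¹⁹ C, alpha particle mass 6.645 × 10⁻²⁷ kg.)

λ = 112 fm

KE = 16.4 keV = 2.627 × 10⁻¹⁵ J.
p = √(2mKE) = √(2 × 6.645 × 10⁻²⁷ × 2.627 × 10⁻¹⁵) = 5.909 × 10⁻²¹ kg·m/s.
λ = h/p = 6.626 × 10⁻³⁴ / 5.909 × 10⁻²¹ = 1.12 × 10⁻¹³ m = 112 fm.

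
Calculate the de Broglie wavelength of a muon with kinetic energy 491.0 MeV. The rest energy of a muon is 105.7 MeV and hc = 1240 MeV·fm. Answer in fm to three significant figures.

Total energy E = KE + m₀c² = 491.0 + 105.7 = 596.7 MeV.
(pc)² = E² − (m₀c²)² = (596.7)² − (105.7)² = 3.449 × 10⁵ MeV², so pc = 587.3 MeV.
λ = hc/(pc) = 1240 MeV·fm / 587.3 MeV = 2.11 fm.

λ = 2.11 fm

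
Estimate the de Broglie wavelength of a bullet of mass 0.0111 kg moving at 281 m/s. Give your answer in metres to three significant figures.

p = mv = 0.0111 × 281 = 3.119 kg·m/s.
λ = h/p = 6.626 × 10⁻³⁴ / 3.119 = 2.12 × 10⁻³⁴ m.

λ = 2.12 × 10⁻³⁴ m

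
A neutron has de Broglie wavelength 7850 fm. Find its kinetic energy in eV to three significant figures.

p = h/λ = 6.626 × 10⁻³⁴ / 7.850 × 10⁻¹² = 8.441 × 10⁻²³ kg·m/s.
KE = p²/(2m) = (8.441 × 10⁻²³)² / (2 × 1.675 × 10⁻²⁷) = 2.127 × 10⁻¹⁸ J = 13.3 eV.

KE = 13.3 eV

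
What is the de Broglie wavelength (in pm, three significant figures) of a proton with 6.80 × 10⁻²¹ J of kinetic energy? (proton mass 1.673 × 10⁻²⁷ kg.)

λ = 139 pm

p = √(2mKE) = √(2 × 1.673 × 10⁻²⁷ × 6.800 × 10⁻²¹) = 4.770 × 10⁻²⁴ kg·m/s.
λ = h/p = 6.626 × 10⁻³⁴ / 4.770 × 10⁻²⁴ = 1.39 × 10⁻¹⁰ m = 139 pm.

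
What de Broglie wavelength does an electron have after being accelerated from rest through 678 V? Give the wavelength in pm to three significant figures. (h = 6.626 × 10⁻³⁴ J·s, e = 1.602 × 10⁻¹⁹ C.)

KE = eV = 1.602 × 10⁻¹⁹ × 678.0 = 1.086 × 10⁻¹⁶ J.
p = √(2mKE) = √(2 × 9.109 × 10⁻³¹ × 1.086 × 10⁻¹⁶) = 1.407 × 10⁻²³ kg·m/s.
λ = h/p = 6.626 × 10⁻³⁴ / 1.407 × 10⁻²³ = 4.71 × 10⁻¹¹ m = 47.1 pm.

λ = 47.1 pm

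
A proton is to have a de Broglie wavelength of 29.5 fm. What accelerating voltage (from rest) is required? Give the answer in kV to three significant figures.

p = h/λ = 6.626 × 10⁻³⁴ / 2.950 × 10⁻¹⁴ = 2.246 × 10⁻²⁰ kg·m/s.
KE = p²/(2m) = 1.508 × 10⁻¹³ J.
V = KE/e = 1.508 × 10⁻¹³ / (1.602 × 10⁻¹⁹) = 941 kV.

V = 941 kV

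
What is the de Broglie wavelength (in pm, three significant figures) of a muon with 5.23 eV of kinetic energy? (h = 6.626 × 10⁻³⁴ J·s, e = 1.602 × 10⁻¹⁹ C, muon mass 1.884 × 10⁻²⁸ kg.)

KE = 5.23 eV = 8.378 × 10⁻¹⁹ J.
p = √(2mKE) = √(2 × 1.884 × 10⁻²⁸ × 8.378 × 10⁻¹⁹) = 1.777 × 10⁻²³ kg·m/s.
λ = h/p = 6.626 × 10⁻³⁴ / 1.777 × 10⁻²³ = 3.73 × 10⁻¹¹ m = 37.3 pm.

λ = 37.3 pm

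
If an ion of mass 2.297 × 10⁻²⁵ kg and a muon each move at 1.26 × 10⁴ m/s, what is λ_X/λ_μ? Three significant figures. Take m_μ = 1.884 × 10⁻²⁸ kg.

λ_X/λ_μ = 8.20 × 10⁻⁴

At fixed v, p = mv so λ = h/(mv) ∝ 1/m.
λ_X/λ_μ = m_μ/m_X = 1.884 × 10⁻²⁸/2.297 × 10⁻²⁵ = 8.20 × 10⁻⁴.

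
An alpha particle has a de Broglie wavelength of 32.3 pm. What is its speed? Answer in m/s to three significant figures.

v = 3090 m/s

p = h/λ = 6.626 × 10⁻³⁴ / 3.230 × 10⁻¹¹ = 2.051 × 10⁻²³ kg·m/s.
v = p/m = 2.051 × 10⁻²³ / 6.645 × 10⁻²⁷ = 3.09 × 10³ m/s = 3090 m/s.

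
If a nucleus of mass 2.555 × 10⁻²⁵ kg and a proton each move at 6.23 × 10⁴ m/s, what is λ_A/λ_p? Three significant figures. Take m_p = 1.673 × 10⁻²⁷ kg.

At fixed v, p = mv so λ = h/(mv) ∝ 1/m.
λ_A/λ_p = m_p/m_A = 1.673 × 10⁻²⁷/2.555 × 10⁻²⁵ = 6.55 × 10⁻³.

λ_A/λ_p = 6.55 × 10⁻³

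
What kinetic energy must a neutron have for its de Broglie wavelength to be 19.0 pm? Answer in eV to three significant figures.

p = h/λ = 6.626 × 10⁻³⁴ / 1.900 × 10⁻¹¹ = 3.487 × 10⁻²³ kg·m/s.
KE = p²/(2m) = (3.487 × 10⁻²³)² / (2 × 1.675 × 10⁻²⁷) = 3.630 × 10⁻¹⁹ J = 2.27 eV.

KE = 2.27 eV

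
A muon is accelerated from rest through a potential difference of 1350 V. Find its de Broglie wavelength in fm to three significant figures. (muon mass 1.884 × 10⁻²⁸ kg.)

KE = eV = 1.602 × 10⁻¹⁹ × 1350 = 2.163 × 10⁻¹⁶ J.
p = √(2mKE) = √(2 × 1.884 × 10⁻²⁸ × 2.163 × 10⁻¹⁶) = 2.855 × 10⁻²² kg·m/s.
λ = h/p = 6.626 × 10⁻³⁴ / 2.855 × 10⁻²² = 2.32 × 10⁻¹² m = 2320 fm.

λ = 2320 fm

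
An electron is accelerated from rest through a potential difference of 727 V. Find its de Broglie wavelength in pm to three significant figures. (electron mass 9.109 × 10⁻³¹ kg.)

KE = eV = 1.602 × 10⁻¹⁹ × 727.0 = 1.165 × 10⁻¹⁶ J.
p = √(2mKE) = √(2 × 9.109 × 10⁻³¹ × 1.165 × 10⁻¹⁶) = 1.457 × 10⁻²³ kg·m/s.
λ = h/p = 6.626 × 10⁻³⁴ / 1.457 × 10⁻²³ = 4.55 × 10⁻¹¹ m = 45.5 pm.

λ = 45.5 pm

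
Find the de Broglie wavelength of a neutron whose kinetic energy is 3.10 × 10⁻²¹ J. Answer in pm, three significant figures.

λ = 206 pm

p = √(2mKE) = √(2 × 1.675 × 10⁻²⁷ × 3.100 × 10⁻²¹) = 3.223 × 10⁻²⁴ kg·m/s.
λ = h/p = 6.626 × 10⁻³⁴ / 3.223 × 10⁻²⁴ = 2.06 × 10⁻¹⁰ m = 206 pm.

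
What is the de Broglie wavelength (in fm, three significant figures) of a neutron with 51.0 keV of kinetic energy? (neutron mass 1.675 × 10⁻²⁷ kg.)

λ = 127 fm

KE = 51.0 keV = 8.170 × 10⁻¹⁵ J.
p = √(2mKE) = √(2 × 1.675 × 10⁻²⁷ × 8.170 × 10⁻¹⁵) = 5.232 × 10⁻²¹ kg·m/s.
λ = h/p = 6.626 × 10⁻³⁴ / 5.232 × 10⁻²¹ = 1.27 × 10⁻¹³ m = 127 fm.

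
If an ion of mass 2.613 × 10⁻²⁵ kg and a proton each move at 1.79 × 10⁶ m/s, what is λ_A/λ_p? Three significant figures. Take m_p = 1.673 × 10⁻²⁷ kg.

λ_A/λ_p = 6.40 × 10⁻³

At fixed v, p = mv so λ = h/(mv) ∝ 1/m.
λ_A/λ_p = m_p/m_A = 1.673 × 10⁻²⁷/2.613 × 10⁻²⁵ = 6.40 × 10⁻³.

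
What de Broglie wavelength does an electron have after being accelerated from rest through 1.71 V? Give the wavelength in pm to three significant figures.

λ = 938 pm

KE = eV = 1.602 × 10⁻¹⁹ × 1.710 = 2.739 × 10⁻¹⁹ J.
p = √(2mKE) = √(2 × 9.109 × 10⁻³¹ × 2.739 × 10⁻¹⁹) = 7.064 × 10⁻²⁵ kg·m/s.
λ = h/p = 6.626 × 10⁻³⁴ / 7.064 × 10⁻²⁵ = 9.38 × 10⁻¹⁰ m = 938 pm.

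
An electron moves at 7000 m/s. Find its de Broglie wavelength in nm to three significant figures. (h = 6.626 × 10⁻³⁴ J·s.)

p = mv = 9.109 × 10⁻³¹ × 7000 = 6.376 × 10⁻²⁷ kg·m/s.
λ = h/p = 6.626 × 10⁻³⁴ / 6.376 × 10⁻²⁷ = 1.04 × 10⁻⁷ m = 104 nm.

λ = 104 nm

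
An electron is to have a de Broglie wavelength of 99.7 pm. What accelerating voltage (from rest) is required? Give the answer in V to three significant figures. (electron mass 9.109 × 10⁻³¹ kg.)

V = 151 V

p = h/λ = 6.626 × 10⁻³⁴ / 9.970 × 10⁻¹¹ = 6.646 × 10⁻²⁴ kg·m/s.
KE = p²/(2m) = 2.424 × 10⁻¹⁷ J.
V = KE/e = 2.424 × 10⁻¹⁷ / (1.602 × 10⁻¹⁹) = 151 V.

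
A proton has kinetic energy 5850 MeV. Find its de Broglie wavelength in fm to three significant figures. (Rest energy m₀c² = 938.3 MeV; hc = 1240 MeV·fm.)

Total energy E = KE + m₀c² = 5850 + 938.3 = 6788.3 MeV.
(pc)² = E² − (m₀c²)² = (6788.3)² − (938.3)² = 4.520 × 10⁷ MeV², so pc = 6723 MeV.
λ = hc/(pc) = 1240 MeV·fm / 6723 MeV = 0.184 fm.

λ = 0.184 fm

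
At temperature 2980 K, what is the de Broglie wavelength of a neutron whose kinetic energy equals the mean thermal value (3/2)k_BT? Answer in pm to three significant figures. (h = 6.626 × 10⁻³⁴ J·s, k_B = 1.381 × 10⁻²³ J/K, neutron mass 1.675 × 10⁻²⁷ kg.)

λ = 46.1 pm

KE = (3/2)k_BT = 1.5 × 1.381 × 10⁻²³ × 2980 = 6.173 × 10⁻²⁰ J.
p = √(2mKE) = √(2 × 1.675 × 10⁻²⁷ × 6.173 × 10⁻²⁰) = 1.438 × 10⁻²³ kg·m/s.
λ = h/p = 4.61 × 10⁻¹¹ m = 46.1 pm.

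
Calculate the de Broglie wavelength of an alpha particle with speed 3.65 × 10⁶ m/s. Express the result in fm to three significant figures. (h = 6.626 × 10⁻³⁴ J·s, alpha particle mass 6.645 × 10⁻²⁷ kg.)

λ = 27.3 fm

p = mv = 6.645 × 10⁻²⁷ × 3.65 × 10⁶ = 2.425 × 10⁻²⁰ kg·m/s.
λ = h/p = 6.626 × 10⁻³⁴ / 2.425 × 10⁻²⁰ = 2.73 × 10⁻¹⁴ m = 27.3 fm.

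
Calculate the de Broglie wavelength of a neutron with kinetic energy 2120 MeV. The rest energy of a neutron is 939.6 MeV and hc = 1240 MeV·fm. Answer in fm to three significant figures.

Total energy E = KE + m₀c² = 2120 + 939.6 = 3059.6 MeV.
(pc)² = E² − (m₀c²)² = (3059.6)² − (939.6)² = 8.478 × 10⁶ MeV², so pc = 2912 MeV.
λ = hc/(pc) = 1240 MeV·fm / 2912 MeV = 0.426 fm.

λ = 0.426 fm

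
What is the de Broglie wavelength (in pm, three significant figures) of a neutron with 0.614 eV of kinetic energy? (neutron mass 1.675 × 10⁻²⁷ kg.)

KE = 0.614 eV = 9.836 × 10⁻²⁰ J.
p = √(2mKE) = √(2 × 1.675 × 10⁻²⁷ × 9.836 × 10⁻²⁰) = 1.815 × 10⁻²³ kg·m/s.
λ = h/p = 6.626 × 10⁻³⁴ / 1.815 × 10⁻²³ = 3.65 × 10⁻¹¹ m = 36.5 pm.

λ = 36.5 pm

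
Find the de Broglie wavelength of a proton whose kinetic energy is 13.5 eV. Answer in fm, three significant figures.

KE = 13.5 eV = 2.163 × 10⁻¹⁸ J.
p = √(2mKE) = √(2 × 1.673 × 10⁻²⁷ × 2.163 × 10⁻¹⁸) = 8.507 × 10⁻²³ kg·m/s.
λ = h/p = 6.626 × 10⁻³⁴ / 8.507 × 10⁻²³ = 7.79 × 10⁻¹² m = 7790 fm.

λ = 7790 fm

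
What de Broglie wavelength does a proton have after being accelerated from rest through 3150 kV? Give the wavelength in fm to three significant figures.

KE = eV = 1.602 × 10⁻¹⁹ × 3.150 × 10⁶ = 5.046 × 10⁻¹³ J.
p = √(2mKE) = √(2 × 1.673 × 10⁻²⁷ × 5.046 × 10⁻¹³) = 4.109 × 10⁻²⁰ kg·m/s.
λ = h/p = 6.626 × 10⁻³⁴ / 4.109 × 10⁻²⁰ = 1.61 × 10⁻¹⁴ m = 16.1 fm.

λ = 16.1 fm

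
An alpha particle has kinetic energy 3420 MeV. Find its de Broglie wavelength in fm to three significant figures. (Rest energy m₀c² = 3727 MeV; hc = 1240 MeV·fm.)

λ = 0.203 fm

Total energy E = KE + m₀c² = 3420 + 3727 = 7147 MeV.
(pc)² = E² − (m₀c²)² = (7147)² − (3727)² = 3.719 × 10⁷ MeV², so pc = 6098 MeV.
λ = hc/(pc) = 1240 MeV·fm / 6098 MeV = 0.203 fm.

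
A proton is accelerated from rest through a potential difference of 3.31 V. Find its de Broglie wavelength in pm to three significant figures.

KE = eV = 1.602 × 10⁻¹⁹ × 3.310 = 5.303 × 10⁻¹⁹ J.
p = √(2mKE) = √(2 × 1.673 × 10⁻²⁷ × 5.303 × 10⁻¹⁹) = 4.212 × 10⁻²³ kg·m/s.
λ = h/p = 6.626 × 10⁻³⁴ / 4.212 × 10⁻²³ = 1.57 × 10⁻¹¹ m = 15.7 pm.

λ = 15.7 pm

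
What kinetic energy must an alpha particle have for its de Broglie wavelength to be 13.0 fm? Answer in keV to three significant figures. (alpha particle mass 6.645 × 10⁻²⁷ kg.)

KE = 1220 keV

p = h/λ = 6.626 × 10⁻³⁴ / 1.300 × 10⁻¹⁴ = 5.097 × 10⁻²⁰ kg·m/s.
KE = p²/(2m) = (5.097 × 10⁻²⁰)² / (2 × 6.645 × 10⁻²⁷) = 1.955 × 10⁻¹³ J = 1220 keV.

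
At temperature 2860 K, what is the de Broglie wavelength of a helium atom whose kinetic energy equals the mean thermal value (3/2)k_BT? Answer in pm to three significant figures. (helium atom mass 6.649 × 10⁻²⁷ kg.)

λ = 23.6 pm

KE = (3/2)k_BT = 1.5 × 1.381 × 10⁻²³ × 2860 = 5.924 × 10⁻²⁰ J.
p = √(2mKE) = √(2 × 6.649 × 10⁻²⁷ × 5.924 × 10⁻²⁰) = 2.807 × 10⁻²³ kg·m/s.
λ = h/p = 2.36 × 10⁻¹¹ m = 23.6 pm.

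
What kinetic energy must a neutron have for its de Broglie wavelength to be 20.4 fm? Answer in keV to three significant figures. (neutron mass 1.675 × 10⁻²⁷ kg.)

KE = 1970 keV

p = h/λ = 6.626 × 10⁻³⁴ / 2.040 × 10⁻¹⁴ = 3.248 × 10⁻²⁰ kg·m/s.
KE = p²/(2m) = (3.248 × 10⁻²⁰)² / (2 × 1.675 × 10⁻²⁷) = 3.149 × 10⁻¹³ J = 1970 keV.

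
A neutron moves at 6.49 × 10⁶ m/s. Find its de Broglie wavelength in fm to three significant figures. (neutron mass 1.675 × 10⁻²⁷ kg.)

p = mv = 1.675 × 10⁻²⁷ × 6.49 × 10⁶ = 1.087 × 10⁻²⁰ kg·m/s.
λ = h/p = 6.626 × 10⁻³⁴ / 1.087 × 10⁻²⁰ = 6.10 × 10⁻¹⁴ m = 61.0 fm.

λ = 61.0 fm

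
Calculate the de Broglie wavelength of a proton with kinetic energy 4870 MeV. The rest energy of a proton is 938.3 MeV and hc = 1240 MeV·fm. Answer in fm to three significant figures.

λ = 0.216 fm

Total energy E = KE + m₀c² = 4870 + 938.3 = 5808.3 MeV.
(pc)² = E² − (m₀c²)² = (5808.3)² − (938.3)² = 3.286 × 10⁷ MeV², so pc = 5732 MeV.
λ = hc/(pc) = 1240 MeV·fm / 5732 MeV = 0.216 fm.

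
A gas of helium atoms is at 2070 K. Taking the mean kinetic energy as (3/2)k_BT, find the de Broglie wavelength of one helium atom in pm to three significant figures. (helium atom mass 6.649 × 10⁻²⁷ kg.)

KE = (3/2)k_BT = 1.5 × 1.381 × 10⁻²³ × 2070 = 4.288 × 10⁻²⁰ J.
p = √(2mKE) = √(2 × 6.649 × 10⁻²⁷ × 4.288 × 10⁻²⁰) = 2.388 × 10⁻²³ kg·m/s.
λ = h/p = 2.77 × 10⁻¹¹ m = 27.7 pm.

λ = 27.7 pm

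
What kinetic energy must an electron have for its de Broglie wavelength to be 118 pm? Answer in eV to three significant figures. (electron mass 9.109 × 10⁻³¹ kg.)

p = h/λ = 6.626 × 10⁻³⁴ / 1.180 × 10⁻¹⁰ = 5.615 × 10⁻²⁴ kg·m/s.
KE = p²/(2m) = (5.615 × 10⁻²⁴)² / (2 × 9.109 × 10⁻³¹) = 1.731 × 10⁻¹⁷ J = 108 eV.

KE = 108 eV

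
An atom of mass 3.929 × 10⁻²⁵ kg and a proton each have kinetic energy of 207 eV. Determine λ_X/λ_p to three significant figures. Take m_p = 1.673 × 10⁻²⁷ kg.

At fixed KE, p = √(2mKE) so λ = h/p ∝ 1/√m.
λ_X/λ_p = √(m_p/m_X) = √(1.673 × 10⁻²⁷/3.929 × 10⁻²⁵) = √(4.258 × 10⁻³) = 0.0653.

λ_X/λ_p = 0.0653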